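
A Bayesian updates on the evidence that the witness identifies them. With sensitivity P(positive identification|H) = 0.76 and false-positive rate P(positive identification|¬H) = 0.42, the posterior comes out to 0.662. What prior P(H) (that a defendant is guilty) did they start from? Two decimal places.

P(H) = 0.52

Bayes' rule in odds form gives O(H|E) = O(H)·[P(E|H)/P(E|¬H)], hence O(H) = O(H|E)/LR.
Posterior odds = 0.662/(1−0.662) = 1.9586. LR = 0.76/0.42 = 1.8095.
Prior odds = 1.9586/1.8095 = 1.0824, so P(H) = 1.0824/(1+1.0824) ≈ 0.52.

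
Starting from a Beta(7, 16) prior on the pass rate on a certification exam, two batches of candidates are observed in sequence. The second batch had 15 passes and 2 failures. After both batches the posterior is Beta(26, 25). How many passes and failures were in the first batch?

4 passes and 7 failures

Sequential conjugate updates are equivalent to a single update on the pooled data, so total successes = posterior α − prior α and total failures = posterior β − prior β.
Total across both batches: 26−7=19 passes, 25−16=9 failures.
Subtract the second batch: 19−15=4 passes and 9−2=7 failures.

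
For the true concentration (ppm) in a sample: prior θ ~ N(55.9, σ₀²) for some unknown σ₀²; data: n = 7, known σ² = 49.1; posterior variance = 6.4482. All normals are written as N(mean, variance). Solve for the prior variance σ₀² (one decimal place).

σ₀² = 79.9

Posterior precision equals prior precision plus data precision: 1/σ_n² = 1/σ₀² + n/σ².
So 1/σ₀² = 1/6.4482 − 7/49.1 = 0.155082 − 0.142566 = 0.012516.
Hence σ₀² = 1/0.012516 ≈ 79.9.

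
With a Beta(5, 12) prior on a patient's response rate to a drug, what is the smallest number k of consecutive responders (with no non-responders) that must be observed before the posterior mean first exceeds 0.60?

k = 14

After k responders and 0 non-responders the posterior is Beta(5+k, 12), with mean (5+k)/(5+12+k).
Set (5+k)/(17+k) > 0.60 and solve: k > (0.60·17 − 5)/(1 − 0.60) = 13.000.
The smallest integer exceeding 13.000 is 14.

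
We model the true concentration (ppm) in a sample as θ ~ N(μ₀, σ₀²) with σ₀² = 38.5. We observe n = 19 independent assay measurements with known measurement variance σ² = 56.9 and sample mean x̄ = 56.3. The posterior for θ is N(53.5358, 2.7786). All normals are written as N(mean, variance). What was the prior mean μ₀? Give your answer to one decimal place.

μ₀ = 18.0

The posterior mean is a precision-weighted average: μ_n = (τ₀μ₀ + τ_data·x̄)/(τ₀+τ_data), with τ₀=1/σ₀² and τ_data=n/σ².
Here τ₀ = 1/38.5 = 0.025974 and τ_data = 19/56.9 = 0.333919, so τ_n = 0.359893.
Rearranging for μ₀: μ₀ = (μ_n·τ_n − τ_data·x̄)/τ₀ = (53.5358·0.359893 − 0.333919·56.3) / 0.025974 = 0.467520/0.025974 ≈ 18.0.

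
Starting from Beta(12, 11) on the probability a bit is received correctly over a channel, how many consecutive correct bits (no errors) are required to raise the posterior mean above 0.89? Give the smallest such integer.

After k correct bits and 0 errors the posterior is Beta(12+k, 11), with mean (12+k)/(12+11+k).
Set (12+k)/(23+k) > 0.89 and solve: k > (0.89·23 − 12)/(1 − 0.89) = 77.000.
The smallest integer exceeding 77.000 is 78, and checking k=78: (90)/(101) = 0.8911 > 0.89.

k = 78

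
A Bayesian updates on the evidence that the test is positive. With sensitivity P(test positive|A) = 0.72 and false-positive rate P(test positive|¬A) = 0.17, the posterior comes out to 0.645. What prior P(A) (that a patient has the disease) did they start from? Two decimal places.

Bayes' rule in odds form gives O(A|E) = O(A)·[P(E|A)/P(E|¬A)], hence O(A) = O(A|E)/LR.
Posterior odds = 0.645/(1−0.645) = 1.8169. LR = 0.72/0.17 = 4.2353.
Prior odds = 1.8169/4.2353 = 0.4290, so P(A) = 0.4290/(1+0.4290) ≈ 0.30.

P(A) = 0.30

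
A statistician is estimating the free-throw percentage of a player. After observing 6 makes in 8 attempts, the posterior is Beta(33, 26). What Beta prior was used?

Beta(27, 24)

Beta is conjugate to the binomial likelihood: posterior = Beta(a+s, b+f).
So a = 33 − 6 = 27 and b = 26 − 2 = 24.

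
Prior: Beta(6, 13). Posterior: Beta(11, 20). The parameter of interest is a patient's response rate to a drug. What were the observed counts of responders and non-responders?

Beta is conjugate to the binomial likelihood: posterior = Beta(a+s, b+f).
Match parameters: s=11−6=5, f=20−13=7.

5 responders and 7 non-responders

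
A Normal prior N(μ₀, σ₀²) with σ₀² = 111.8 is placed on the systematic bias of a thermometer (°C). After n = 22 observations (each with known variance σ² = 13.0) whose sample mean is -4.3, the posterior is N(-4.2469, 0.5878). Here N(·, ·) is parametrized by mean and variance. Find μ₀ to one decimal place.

μ₀ = 5.8

With known observation variance, the Normal–Normal posterior has precision τ_n = τ₀ + n/σ² and mean μ_n = (τ₀μ₀ + (n/σ²)x̄)/τ_n.
Here τ₀ = 1/111.8 = 0.008945 and τ_data = 22/13.0 = 1.692308, so τ_n = 1.701253.
Rearranging for μ₀: μ₀ = (μ_n·τ_n − τ_data·x̄)/τ₀ = (-4.2469·1.701253 − 1.692308·-4.3) / 0.008945 = 0.051873/0.008945 ≈ 5.8.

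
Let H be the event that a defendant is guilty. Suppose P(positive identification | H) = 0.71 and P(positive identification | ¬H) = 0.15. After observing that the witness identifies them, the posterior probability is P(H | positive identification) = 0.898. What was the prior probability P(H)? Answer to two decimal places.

P(H) = 0.65

In odds form, posterior odds = prior odds × likelihood ratio, so prior odds = posterior odds ÷ LR.
Posterior odds = 0.898/(1−0.898) = 8.8039. LR = 0.71/0.15 = 4.7333.
Prior odds = 8.8039/4.7333 = 1.8600, so P(H) = 1.8600/(1+1.8600) ≈ 0.65.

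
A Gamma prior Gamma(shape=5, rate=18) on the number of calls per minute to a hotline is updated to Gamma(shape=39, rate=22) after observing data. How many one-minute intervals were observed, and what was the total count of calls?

Gamma–Poisson conjugacy: posterior shape = α + Σxᵢ, posterior rate = β + n.
Matching: Σxᵢ = 39 − 5 = 34 and n = 22 − 18 = 4.

n = 4 one-minute intervals with total 34 calls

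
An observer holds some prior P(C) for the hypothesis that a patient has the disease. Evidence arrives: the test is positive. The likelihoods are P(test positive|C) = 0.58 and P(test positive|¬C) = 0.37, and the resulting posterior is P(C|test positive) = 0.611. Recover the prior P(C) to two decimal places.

P(C) = 0.50

In odds form, posterior odds = prior odds × likelihood ratio, so prior odds = posterior odds ÷ LR.
Posterior odds = 0.611/(1−0.611) = 1.5707. LR = 0.58/0.37 = 1.5676.
Prior odds = 1.5707/1.5676 = 1.0020, so P(C) = 1.0020/(1+1.0020) ≈ 0.50.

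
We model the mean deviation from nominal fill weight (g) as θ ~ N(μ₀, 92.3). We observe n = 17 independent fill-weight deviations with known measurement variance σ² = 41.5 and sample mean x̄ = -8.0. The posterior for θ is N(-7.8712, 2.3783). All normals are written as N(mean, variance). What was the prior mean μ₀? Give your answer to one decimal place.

μ₀ = -3.0

The posterior mean is a precision-weighted average: μ_n = (τ₀μ₀ + τ_data·x̄)/(τ₀+τ_data), with τ₀=1/σ₀² and τ_data=n/σ².
Here τ₀ = 1/92.3 = 0.010834 and τ_data = 17/41.5 = 0.409639, so τ_n = 0.420473.
Rearranging for μ₀: μ₀ = (μ_n·τ_n − τ_data·x̄)/τ₀ = (-7.8712·0.420473 − 0.409639·-8.0) / 0.010834 = -0.032515/0.010834 ≈ -3.0.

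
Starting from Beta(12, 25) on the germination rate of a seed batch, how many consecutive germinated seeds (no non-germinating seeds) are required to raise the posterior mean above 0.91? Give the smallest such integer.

k = 241

After k germinated seeds and 0 non-germinating seeds the posterior is Beta(12+k, 25), with mean (12+k)/(12+25+k).
Set (12+k)/(37+k) > 0.91 and solve: k > (0.91·37 − 12)/(1 − 0.91) = 240.778.
The smallest integer exceeding 240.778 is 241, and checking k=241: (253)/(278) = 0.9101 > 0.91.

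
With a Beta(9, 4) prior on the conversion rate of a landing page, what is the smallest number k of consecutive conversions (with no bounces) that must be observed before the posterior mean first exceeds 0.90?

After k conversions and 0 bounces the posterior is Beta(9+k, 4), with mean (9+k)/(9+4+k).
Set (9+k)/(13+k) > 0.90 and solve: k > (0.90·13 − 9)/(1 − 0.90) = 27.000.
The smallest integer exceeding 27.000 is 28, and checking k=28: (37)/(41) = 0.9024 > 0.90.

k = 28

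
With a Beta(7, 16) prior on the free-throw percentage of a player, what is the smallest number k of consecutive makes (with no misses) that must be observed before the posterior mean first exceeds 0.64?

k = 22

After k makes and 0 misses the posterior is Beta(7+k, 16), with mean (7+k)/(7+16+k).
Set (7+k)/(23+k) > 0.64 and solve: k > (0.64·23 − 7)/(1 − 0.64) = 21.444.
The smallest integer exceeding 21.444 is 22, and checking k=22: (29)/(45) = 0.6444 > 0.64.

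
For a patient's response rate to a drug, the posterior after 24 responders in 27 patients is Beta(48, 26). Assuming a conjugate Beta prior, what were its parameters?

Beta(24, 23)

Under Beta–binomial conjugacy the posterior parameters are (α+s, β+f).
Subtract the data counts: 48−24=24, 26−3=23.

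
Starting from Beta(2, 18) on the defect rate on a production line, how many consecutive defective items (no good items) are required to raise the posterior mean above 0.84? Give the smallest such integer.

k = 93

After k defective items and 0 good items the posterior is Beta(2+k, 18), with mean (2+k)/(2+18+k).
Set (2+k)/(20+k) > 0.84 and solve: k > (0.84·20 − 2)/(1 − 0.84) = 92.500.
The smallest integer exceeding 92.500 is 93, and checking k=93: (95)/(113) = 0.8407 > 0.84.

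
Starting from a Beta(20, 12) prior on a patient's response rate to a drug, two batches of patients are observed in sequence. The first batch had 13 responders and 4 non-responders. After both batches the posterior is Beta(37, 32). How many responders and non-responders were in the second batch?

Because Beta–binomial updating is additive in the counts, the combined data contributed (α_post−α_prior, β_post−β_prior) successes and failures.
Total across both batches: 37−20=17 responders, 32−12=20 non-responders.
Subtract the first batch: 17−13=4 responders and 20−4=16 non-responders.

4 responders and 16 non-responders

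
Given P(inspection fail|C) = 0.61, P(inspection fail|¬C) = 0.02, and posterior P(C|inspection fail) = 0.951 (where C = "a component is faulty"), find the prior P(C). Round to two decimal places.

In odds form, posterior odds = prior odds × likelihood ratio, so prior odds = posterior odds ÷ LR.
Posterior odds = 0.951/(1−0.951) = 19.4082. LR = 0.61/0.02 = 30.5000.
Prior odds = 19.4082/30.5000 = 0.6363, so P(C) = 0.6363/(1+0.6363) ≈ 0.39.

P(C) = 0.39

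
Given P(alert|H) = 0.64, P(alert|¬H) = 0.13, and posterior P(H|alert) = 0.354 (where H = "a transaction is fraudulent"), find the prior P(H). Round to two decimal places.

P(H) = 0.10

Bayes' rule in odds form gives O(H|E) = O(H)·[P(E|H)/P(E|¬H)], hence O(H) = O(H|E)/LR.
Posterior odds = 0.354/(1−0.354) = 0.5480. LR = 0.64/0.13 = 4.9231.
Prior odds = 0.5480/4.9231 = 0.1113, so P(H) = 0.1113/(1+0.1113) ≈ 0.10.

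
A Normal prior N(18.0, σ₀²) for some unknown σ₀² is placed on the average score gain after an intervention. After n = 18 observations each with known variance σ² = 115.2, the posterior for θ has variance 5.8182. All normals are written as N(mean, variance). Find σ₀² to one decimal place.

Posterior precision equals prior precision plus data precision: 1/σ_n² = 1/σ₀² + n/σ².
So 1/σ₀² = 1/5.8182 − 18/115.2 = 0.171874 − 0.156250 = 0.015624.
Hence σ₀² = 1/0.015624 ≈ 64.0.

σ₀² = 64.0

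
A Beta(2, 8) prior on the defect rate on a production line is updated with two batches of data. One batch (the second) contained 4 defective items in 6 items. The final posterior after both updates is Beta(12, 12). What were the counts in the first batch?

6 defective items and 2 good items

Because Beta–binomial updating is additive in the counts, the combined data contributed (α_post−α_prior, β_post−β_prior) successes and failures.
Total across both batches: 12−2=10 defective items, 12−8=4 good items.
Subtract the second batch: 10−4=6 defective items and 4−2=2 good items.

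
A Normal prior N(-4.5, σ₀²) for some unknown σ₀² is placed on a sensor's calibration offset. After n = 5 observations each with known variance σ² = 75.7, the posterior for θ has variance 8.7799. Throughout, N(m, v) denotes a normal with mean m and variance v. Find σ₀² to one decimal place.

For the Normal–Normal model with known σ², precisions add: τ_n = τ₀ + n/σ².
So 1/σ₀² = 1/8.7799 − 5/75.7 = 0.113897 − 0.066050 = 0.047847.
Hence σ₀² = 1/0.047847 ≈ 20.9.

σ₀² = 20.9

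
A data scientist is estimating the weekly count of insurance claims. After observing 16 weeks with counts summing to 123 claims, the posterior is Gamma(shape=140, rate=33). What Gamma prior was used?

Gamma–Poisson conjugacy: posterior shape = α + Σxᵢ, posterior rate = β + n.
So α = 140 − 123 = 17 and β = 33 − 16 = 17.

Gamma(shape=17, rate=17)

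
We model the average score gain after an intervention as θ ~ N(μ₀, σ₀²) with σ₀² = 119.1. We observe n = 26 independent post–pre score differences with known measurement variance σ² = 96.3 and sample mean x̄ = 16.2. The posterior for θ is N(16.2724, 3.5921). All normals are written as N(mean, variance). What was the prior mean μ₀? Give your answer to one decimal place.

μ₀ = 18.6

The posterior mean is a precision-weighted average: μ_n = (τ₀μ₀ + τ_data·x̄)/(τ₀+τ_data), with τ₀=1/σ₀² and τ_data=n/σ².
Here τ₀ = 1/119.1 = 0.008396 and τ_data = 26/96.3 = 0.269990, so τ_n = 0.278386.
Rearranging for μ₀: μ₀ = (μ_n·τ_n − τ_data·x̄)/τ₀ = (16.2724·0.278386 − 0.269990·16.2) / 0.008396 = 0.156170/0.008396 ≈ 18.6.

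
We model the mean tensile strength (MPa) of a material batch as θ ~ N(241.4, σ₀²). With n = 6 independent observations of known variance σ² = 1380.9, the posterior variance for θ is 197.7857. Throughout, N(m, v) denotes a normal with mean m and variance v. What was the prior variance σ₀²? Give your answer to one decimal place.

For the Normal–Normal model with known σ², precisions add: τ_n = τ₀ + n/σ².
So 1/σ₀² = 1/197.7857 − 6/1380.9 = 0.005056 − 0.004345 = 0.000711.
Hence σ₀² = 1/0.000711 ≈ 1406.5.

σ₀² = 1406.5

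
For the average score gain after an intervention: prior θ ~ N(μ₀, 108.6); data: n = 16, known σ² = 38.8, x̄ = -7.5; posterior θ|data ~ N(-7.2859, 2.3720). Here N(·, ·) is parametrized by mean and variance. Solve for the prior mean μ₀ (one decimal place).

μ₀ = 2.3

The posterior mean is a precision-weighted average: μ_n = (τ₀μ₀ + τ_data·x̄)/(τ₀+τ_data), with τ₀=1/σ₀² and τ_data=n/σ².
Here τ₀ = 1/108.6 = 0.009208 and τ_data = 16/38.8 = 0.412371, so τ_n = 0.421579.
Rearranging for μ₀: μ₀ = (μ_n·τ_n − τ_data·x̄)/τ₀ = (-7.2859·0.421579 − 0.412371·-7.5) / 0.009208 = 0.021200/0.009208 ≈ 2.3.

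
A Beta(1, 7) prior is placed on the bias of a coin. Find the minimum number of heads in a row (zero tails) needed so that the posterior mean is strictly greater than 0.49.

After k heads and 0 tails the posterior is Beta(1+k, 7), with mean (1+k)/(1+7+k).
Set (1+k)/(8+k) > 0.49 and solve: k > (0.49·8 − 1)/(1 − 0.49) = 5.725.
The smallest integer exceeding 5.725 is 6.

k = 6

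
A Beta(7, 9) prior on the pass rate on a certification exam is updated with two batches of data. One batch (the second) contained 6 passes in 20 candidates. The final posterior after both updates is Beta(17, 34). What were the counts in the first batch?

Because Beta–binomial updating is additive in the counts, the combined data contributed (α_post−α_prior, β_post−β_prior) successes and failures.
Total across both batches: 17−7=10 passes, 34−9=25 failures.
Subtract the second batch: 10−6=4 passes and 25−14=11 failures.

4 passes and 11 failures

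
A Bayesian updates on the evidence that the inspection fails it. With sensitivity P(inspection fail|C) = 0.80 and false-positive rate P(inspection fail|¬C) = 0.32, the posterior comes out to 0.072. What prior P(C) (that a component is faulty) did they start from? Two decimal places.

In odds form, posterior odds = prior odds × likelihood ratio, so prior odds = posterior odds ÷ LR.
Posterior odds = 0.072/(1−0.072) = 0.0776. LR = 0.80/0.32 = 2.5000.
Prior odds = 0.0776/2.5000 = 0.0310, so P(C) = 0.0310/(1+0.0310) ≈ 0.03.

P(C) = 0.03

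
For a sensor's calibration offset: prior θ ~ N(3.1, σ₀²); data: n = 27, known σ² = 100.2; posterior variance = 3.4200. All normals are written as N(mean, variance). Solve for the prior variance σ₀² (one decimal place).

For the Normal–Normal model with known σ², precisions add: τ_n = τ₀ + n/σ².
So 1/σ₀² = 1/3.4200 − 27/100.2 = 0.292398 − 0.269461 = 0.022937.
Hence σ₀² = 1/0.022937 ≈ 43.6.

σ₀² = 43.6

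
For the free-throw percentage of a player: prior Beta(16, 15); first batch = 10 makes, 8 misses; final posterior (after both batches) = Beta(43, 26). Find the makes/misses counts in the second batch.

17 makes and 3 misses

Sequential conjugate updates are equivalent to a single update on the pooled data, so total successes = posterior α − prior α and total failures = posterior β − prior β.
Total across both batches: 43−16=27 makes, 26−15=11 misses.
Subtract the first batch: 27−10=17 makes and 11−8=3 misses.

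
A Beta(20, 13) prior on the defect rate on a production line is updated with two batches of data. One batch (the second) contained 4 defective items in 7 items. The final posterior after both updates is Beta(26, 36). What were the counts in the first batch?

Because Beta–binomial updating is additive in the counts, the combined data contributed (α_post−α_prior, β_post−β_prior) successes and failures.
Total across both batches: 26−20=6 defective items, 36−13=23 good items.
Subtract the second batch: 6−4=2 defective items and 23−3=20 good items.

2 defective items and 20 good items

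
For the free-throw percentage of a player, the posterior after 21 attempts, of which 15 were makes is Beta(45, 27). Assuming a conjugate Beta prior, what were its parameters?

Under Beta–binomial conjugacy the posterior parameters are (α+s, β+f).
Subtract the data counts: 45−15=30, 27−6=21.

Beta(30, 21)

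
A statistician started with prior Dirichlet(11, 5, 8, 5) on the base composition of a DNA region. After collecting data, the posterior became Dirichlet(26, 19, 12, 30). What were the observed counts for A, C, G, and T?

counts (15, 14, 4, 25)

For a Dirichlet(α) prior with multinomial counts c, the posterior is Dirichlet(α + c) componentwise.
Counts are posterior − prior componentwise: 26−11=15, 19−5=14, 12−8=4, 30−5=25.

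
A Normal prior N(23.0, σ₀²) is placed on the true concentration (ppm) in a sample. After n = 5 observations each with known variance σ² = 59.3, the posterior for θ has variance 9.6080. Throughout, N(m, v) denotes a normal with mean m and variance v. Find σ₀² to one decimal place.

σ₀² = 50.6

Posterior precision equals prior precision plus data precision: 1/σ_n² = 1/σ₀² + n/σ².
So 1/σ₀² = 1/9.6080 − 5/59.3 = 0.104080 − 0.084317 = 0.019763.
Hence σ₀² = 1/0.019763 ≈ 50.6.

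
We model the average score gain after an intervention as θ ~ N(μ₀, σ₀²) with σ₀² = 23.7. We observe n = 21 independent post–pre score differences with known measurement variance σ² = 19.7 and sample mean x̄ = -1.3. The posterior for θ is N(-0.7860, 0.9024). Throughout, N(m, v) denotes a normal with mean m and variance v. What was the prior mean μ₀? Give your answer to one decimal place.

μ₀ = 12.2

With known observation variance, the Normal–Normal posterior has precision τ_n = τ₀ + n/σ² and mean μ_n = (τ₀μ₀ + (n/σ²)x̄)/τ_n.
Here τ₀ = 1/23.7 = 0.042194 and τ_data = 21/19.7 = 1.065990, so τ_n = 1.108184.
Rearranging for μ₀: μ₀ = (μ_n·τ_n − τ_data·x̄)/τ₀ = (-0.7860·1.108184 − 1.065990·-1.3) / 0.042194 = 0.514754/0.042194 ≈ 12.2.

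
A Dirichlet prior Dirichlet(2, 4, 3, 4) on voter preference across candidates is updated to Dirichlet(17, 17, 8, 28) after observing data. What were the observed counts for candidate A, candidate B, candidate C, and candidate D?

counts (15, 13, 5, 24)

For a Dirichlet(α) prior with multinomial counts c, the posterior is Dirichlet(α + c) componentwise.
Counts are posterior − prior componentwise: 17−2=15, 17−4=13, 8−3=5, 28−4=24.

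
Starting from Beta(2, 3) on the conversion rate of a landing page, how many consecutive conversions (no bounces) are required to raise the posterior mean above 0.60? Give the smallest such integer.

k = 3

After k conversions and 0 bounces the posterior is Beta(2+k, 3), with mean (2+k)/(2+3+k).
Set (2+k)/(5+k) > 0.60 and solve: k > (0.60·5 − 2)/(1 − 0.60) = 2.500.
The smallest integer exceeding 2.500 is 3.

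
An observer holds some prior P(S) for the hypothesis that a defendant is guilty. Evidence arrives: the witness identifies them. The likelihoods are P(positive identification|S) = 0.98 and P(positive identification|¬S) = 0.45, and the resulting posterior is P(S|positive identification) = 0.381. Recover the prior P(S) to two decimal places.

P(S) = 0.22

Bayes' rule in odds form gives O(S|E) = O(S)·[P(E|S)/P(E|¬S)], hence O(S) = O(S|E)/LR.
Posterior odds = 0.381/(1−0.381) = 0.6155. LR = 0.98/0.45 = 2.1778.
Prior odds = 0.6155/2.1778 = 0.2826, so P(S) = 0.2826/(1+0.2826) ≈ 0.22.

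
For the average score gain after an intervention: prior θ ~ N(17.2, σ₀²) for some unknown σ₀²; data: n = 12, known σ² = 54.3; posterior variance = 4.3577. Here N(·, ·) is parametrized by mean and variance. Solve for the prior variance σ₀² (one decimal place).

Posterior precision equals prior precision plus data precision: 1/σ_n² = 1/σ₀² + n/σ².
So 1/σ₀² = 1/4.3577 − 12/54.3 = 0.229479 − 0.220994 = 0.008485.
Hence σ₀² = 1/0.008485 ≈ 117.9.

σ₀² = 117.9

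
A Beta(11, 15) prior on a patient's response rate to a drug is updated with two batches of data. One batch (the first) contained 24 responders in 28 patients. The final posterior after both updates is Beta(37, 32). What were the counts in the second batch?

2 responders and 13 non-responders

Sequential conjugate updates are equivalent to a single update on the pooled data, so total successes = posterior α − prior α and total failures = posterior β − prior β.
Total across both batches: 37−11=26 responders, 32−15=17 non-responders.
Subtract the first batch: 26−24=2 responders and 17−4=13 non-responders.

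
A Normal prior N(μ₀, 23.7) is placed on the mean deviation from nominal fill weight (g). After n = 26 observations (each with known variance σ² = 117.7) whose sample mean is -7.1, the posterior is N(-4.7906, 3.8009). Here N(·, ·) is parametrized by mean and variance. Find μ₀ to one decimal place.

μ₀ = 7.3

The posterior mean is a precision-weighted average: μ_n = (τ₀μ₀ + τ_data·x̄)/(τ₀+τ_data), with τ₀=1/σ₀² and τ_data=n/σ².
Here τ₀ = 1/23.7 = 0.042194 and τ_data = 26/117.7 = 0.220901, so τ_n = 0.263095.
Rearranging for μ₀: μ₀ = (μ_n·τ_n − τ_data·x̄)/τ₀ = (-4.7906·0.263095 − 0.220901·-7.1) / 0.042194 = 0.308014/0.042194 ≈ 7.3.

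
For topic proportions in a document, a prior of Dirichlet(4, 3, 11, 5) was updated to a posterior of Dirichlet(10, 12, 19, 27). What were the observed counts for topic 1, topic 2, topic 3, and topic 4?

counts (6, 9, 8, 22)

For a Dirichlet(α) prior with multinomial counts c, the posterior is Dirichlet(α + c) componentwise.
Counts are posterior − prior componentwise: 10−4=6, 12−3=9, 19−11=8, 27−5=22.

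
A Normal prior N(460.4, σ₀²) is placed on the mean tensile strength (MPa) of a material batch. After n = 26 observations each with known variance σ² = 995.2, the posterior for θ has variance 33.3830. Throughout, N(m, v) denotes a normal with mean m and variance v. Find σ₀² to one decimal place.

For the Normal–Normal model with known σ², precisions add: τ_n = τ₀ + n/σ².
So 1/σ₀² = 1/33.3830 − 26/995.2 = 0.029955 − 0.026125 = 0.003830.
Hence σ₀² = 1/0.003830 ≈ 261.1.

σ₀² = 261.1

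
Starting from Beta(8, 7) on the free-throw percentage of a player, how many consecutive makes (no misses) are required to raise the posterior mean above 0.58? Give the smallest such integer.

k = 2

After k makes and 0 misses the posterior is Beta(8+k, 7), with mean (8+k)/(8+7+k).
Set (8+k)/(15+k) > 0.58 and solve: k > (0.58·15 − 8)/(1 − 0.58) = 1.667.
The smallest integer exceeding 1.667 is 2.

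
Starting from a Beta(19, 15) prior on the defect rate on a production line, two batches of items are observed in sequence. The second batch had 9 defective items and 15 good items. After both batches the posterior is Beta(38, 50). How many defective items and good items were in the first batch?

Sequential conjugate updates are equivalent to a single update on the pooled data, so total successes = posterior α − prior α and total failures = posterior β − prior β.
Total across both batches: 38−19=19 defective items, 50−15=35 good items.
Subtract the second batch: 19−9=10 defective items and 35−15=20 good items.

10 defective items and 20 good items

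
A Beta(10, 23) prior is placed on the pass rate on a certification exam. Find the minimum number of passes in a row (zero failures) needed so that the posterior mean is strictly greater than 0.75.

After k passes and 0 failures the posterior is Beta(10+k, 23), with mean (10+k)/(10+23+k).
Set (10+k)/(33+k) > 0.75 and solve: k > (0.75·33 − 10)/(1 − 0.75) = 59.000.
The smallest integer exceeding 59.000 is 60, and checking k=60: (70)/(93) = 0.7527 > 0.75.

k = 60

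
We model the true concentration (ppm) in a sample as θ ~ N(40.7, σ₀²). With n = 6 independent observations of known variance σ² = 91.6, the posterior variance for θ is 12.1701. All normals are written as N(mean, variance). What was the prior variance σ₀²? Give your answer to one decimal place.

σ₀² = 60.0

Posterior precision equals prior precision plus data precision: 1/σ_n² = 1/σ₀² + n/σ².
So 1/σ₀² = 1/12.1701 − 6/91.6 = 0.082169 − 0.065502 = 0.016667.
Hence σ₀² = 1/0.016667 ≈ 60.0.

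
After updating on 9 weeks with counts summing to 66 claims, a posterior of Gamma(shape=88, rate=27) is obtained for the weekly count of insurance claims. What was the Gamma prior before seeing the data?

A Gamma(α, β) prior (rate parametrization) on a Poisson rate with n observations summing to S gives posterior Gamma(α+S, β+n).
So α = 88 − 66 = 22 and β = 27 − 9 = 18.

Gamma(shape=22, rate=18)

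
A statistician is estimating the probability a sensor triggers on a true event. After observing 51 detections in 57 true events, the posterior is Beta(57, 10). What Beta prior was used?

Under Beta–binomial conjugacy the posterior parameters are (a+s, b+f).
So a = 57 − 51 = 6 and b = 10 − 6 = 4.

Beta(6, 4)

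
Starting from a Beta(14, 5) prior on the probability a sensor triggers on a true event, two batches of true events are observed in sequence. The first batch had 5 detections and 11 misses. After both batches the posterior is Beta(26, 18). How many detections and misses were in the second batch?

7 detections and 2 misses

Sequential conjugate updates are equivalent to a single update on the pooled data, so total successes = posterior α − prior α and total failures = posterior β − prior β.
Total across both batches: 26−14=12 detections, 18−5=13 misses.
Subtract the first batch: 12−5=7 detections and 13−11=2 misses.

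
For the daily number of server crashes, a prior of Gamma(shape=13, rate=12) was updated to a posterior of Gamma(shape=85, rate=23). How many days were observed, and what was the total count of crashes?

A Gamma(α, β) prior (rate parametrization) on a Poisson rate with n observations summing to S gives posterior Gamma(α+S, β+n).
Matching: Σxᵢ = 85 − 13 = 72 and n = 23 − 12 = 11.

n = 11 days with total 72 crashes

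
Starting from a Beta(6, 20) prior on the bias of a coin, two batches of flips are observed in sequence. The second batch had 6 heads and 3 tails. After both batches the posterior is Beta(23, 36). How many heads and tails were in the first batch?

11 heads and 13 tails

Because Beta–binomial updating is additive in the counts, the combined data contributed (α_post−α_prior, β_post−β_prior) successes and failures.
Total across both batches: 23−6=17 heads, 36−20=16 tails.
Subtract the second batch: 17−6=11 heads and 16−3=13 tails.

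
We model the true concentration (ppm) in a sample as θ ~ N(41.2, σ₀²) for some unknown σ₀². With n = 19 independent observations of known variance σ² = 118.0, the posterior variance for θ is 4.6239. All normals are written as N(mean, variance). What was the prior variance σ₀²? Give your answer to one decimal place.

σ₀² = 18.1

Posterior precision equals prior precision plus data precision: 1/σ_n² = 1/σ₀² + n/σ².
So 1/σ₀² = 1/4.6239 − 19/118.0 = 0.216268 − 0.161017 = 0.055251.
Hence σ₀² = 1/0.055251 ≈ 18.1.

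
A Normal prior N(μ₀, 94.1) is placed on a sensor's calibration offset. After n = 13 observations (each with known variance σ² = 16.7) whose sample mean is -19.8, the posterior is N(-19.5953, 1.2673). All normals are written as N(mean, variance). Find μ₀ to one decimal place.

The posterior mean is a precision-weighted average: μ_n = (τ₀μ₀ + τ_data·x̄)/(τ₀+τ_data), with τ₀=1/σ₀² and τ_data=n/σ².
Here τ₀ = 1/94.1 = 0.010627 and τ_data = 13/16.7 = 0.778443, so τ_n = 0.789070.
Rearranging for μ₀: μ₀ = (μ_n·τ_n − τ_data·x̄)/τ₀ = (-19.5953·0.789070 − 0.778443·-19.8) / 0.010627 = -0.048892/0.010627 ≈ -4.6.

μ₀ = -4.6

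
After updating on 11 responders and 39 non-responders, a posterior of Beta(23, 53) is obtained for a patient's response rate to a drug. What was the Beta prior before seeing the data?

Beta(12, 14)

A Beta(α, β) prior with s successes and f failures in binomial data gives a Beta(α+s, β+f) posterior.
Subtract the data counts: 23−11=12, 53−39=14.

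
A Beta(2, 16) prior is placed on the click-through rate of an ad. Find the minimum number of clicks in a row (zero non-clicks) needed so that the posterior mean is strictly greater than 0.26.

k = 4

After k clicks and 0 non-clicks the posterior is Beta(2+k, 16), with mean (2+k)/(2+16+k).
Set (2+k)/(18+k) > 0.26 and solve: k > (0.26·18 − 2)/(1 − 0.26) = 3.622.
The smallest integer exceeding 3.622 is 4.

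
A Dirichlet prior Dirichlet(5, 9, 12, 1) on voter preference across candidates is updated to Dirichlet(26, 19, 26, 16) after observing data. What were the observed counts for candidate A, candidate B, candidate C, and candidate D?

counts (21, 10, 14, 15)

For a Dirichlet(α) prior with multinomial counts c, the posterior is Dirichlet(α + c) componentwise.
Counts are posterior − prior componentwise: 26−5=21, 19−9=10, 26−12=14, 16−1=15.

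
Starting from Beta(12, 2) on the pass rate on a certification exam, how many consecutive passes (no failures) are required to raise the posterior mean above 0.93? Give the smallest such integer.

After k passes and 0 failures the posterior is Beta(12+k, 2), with mean (12+k)/(12+2+k).
Set (12+k)/(14+k) > 0.93 and solve: k > (0.93·14 − 12)/(1 − 0.93) = 14.571.
The smallest integer exceeding 14.571 is 15.

k = 15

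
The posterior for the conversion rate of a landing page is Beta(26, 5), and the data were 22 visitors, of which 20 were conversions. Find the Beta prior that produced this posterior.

Beta(6, 3)

Beta is conjugate to the binomial likelihood: posterior = Beta(α+s, β+f).
So α = 26 − 20 = 6 and β = 5 − 2 = 3.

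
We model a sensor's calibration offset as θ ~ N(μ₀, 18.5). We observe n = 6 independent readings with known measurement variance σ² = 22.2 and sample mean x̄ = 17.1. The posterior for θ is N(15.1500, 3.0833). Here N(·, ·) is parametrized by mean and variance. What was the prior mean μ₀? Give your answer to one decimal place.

μ₀ = 5.4

With known observation variance, the Normal–Normal posterior has precision τ_n = τ₀ + n/σ² and mean μ_n = (τ₀μ₀ + (n/σ²)x̄)/τ_n.
Here τ₀ = 1/18.5 = 0.054054 and τ_data = 6/22.2 = 0.270270, so τ_n = 0.324324.
Rearranging for μ₀: μ₀ = (μ_n·τ_n − τ_data·x̄)/τ₀ = (15.1500·0.324324 − 0.270270·17.1) / 0.054054 = 0.291892/0.054054 ≈ 5.4.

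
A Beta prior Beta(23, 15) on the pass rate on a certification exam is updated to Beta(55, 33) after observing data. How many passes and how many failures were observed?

Under Beta–binomial conjugacy the posterior parameters are (a+s, b+f).
Match parameters: s=55−23=32, f=33−15=18.

32 passes and 18 failures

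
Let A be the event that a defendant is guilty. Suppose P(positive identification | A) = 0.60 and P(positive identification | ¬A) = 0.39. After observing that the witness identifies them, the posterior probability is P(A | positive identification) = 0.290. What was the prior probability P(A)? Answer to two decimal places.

Bayes' rule in odds form gives O(A|E) = O(A)·[P(E|A)/P(E|¬A)], hence O(A) = O(A|E)/LR.
Posterior odds = 0.290/(1−0.290) = 0.4085. LR = 0.60/0.39 = 1.5385.
Prior odds = 0.4085/1.5385 = 0.2655, so P(A) = 0.2655/(1+0.2655) ≈ 0.21.

P(A) = 0.21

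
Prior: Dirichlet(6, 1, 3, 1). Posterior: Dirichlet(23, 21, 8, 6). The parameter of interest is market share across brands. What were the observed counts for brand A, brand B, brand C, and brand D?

For a Dirichlet(α) prior with multinomial counts c, the posterior is Dirichlet(α + c) componentwise.
Counts are posterior − prior componentwise: 23−6=17, 21−1=20, 8−3=5, 6−1=5.

counts (17, 20, 5, 5)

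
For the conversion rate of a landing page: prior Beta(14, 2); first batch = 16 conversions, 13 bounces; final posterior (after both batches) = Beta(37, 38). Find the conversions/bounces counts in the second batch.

Because Beta–binomial updating is additive in the counts, the combined data contributed (α_post−α_prior, β_post−β_prior) successes and failures.
Total across both batches: 37−14=23 conversions, 38−2=36 bounces.
Subtract the first batch: 23−16=7 conversions and 36−13=23 bounces.

7 conversions and 23 bounces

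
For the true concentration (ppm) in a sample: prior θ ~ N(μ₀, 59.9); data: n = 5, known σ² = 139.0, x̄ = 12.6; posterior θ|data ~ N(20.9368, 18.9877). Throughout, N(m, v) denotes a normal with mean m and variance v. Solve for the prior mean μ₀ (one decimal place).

μ₀ = 38.9

The posterior mean is a precision-weighted average: μ_n = (τ₀μ₀ + τ_data·x̄)/(τ₀+τ_data), with τ₀=1/σ₀² and τ_data=n/σ².
Here τ₀ = 1/59.9 = 0.016694 and τ_data = 5/139.0 = 0.035971, so τ_n = 0.052665.
Rearranging for μ₀: μ₀ = (μ_n·τ_n − τ_data·x̄)/τ₀ = (20.9368·0.052665 − 0.035971·12.6) / 0.016694 = 0.649402/0.016694 ≈ 38.9.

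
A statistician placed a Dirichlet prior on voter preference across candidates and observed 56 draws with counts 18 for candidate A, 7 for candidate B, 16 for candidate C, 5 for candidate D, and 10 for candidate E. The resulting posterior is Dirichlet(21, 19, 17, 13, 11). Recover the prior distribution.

For a Dirichlet(α) prior with multinomial counts c, the posterior is Dirichlet(α + c) componentwise.
Subtract each count from the matching posterior parameter: 21−18=3, 19−7=12, 17−16=1, 13−5=8, 11−10=1.

Dirichlet(3, 12, 1, 8, 1)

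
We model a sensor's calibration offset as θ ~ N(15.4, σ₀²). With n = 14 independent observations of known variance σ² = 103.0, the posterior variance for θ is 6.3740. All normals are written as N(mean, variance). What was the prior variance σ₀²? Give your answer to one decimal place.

Posterior precision equals prior precision plus data precision: 1/σ_n² = 1/σ₀² + n/σ².
So 1/σ₀² = 1/6.3740 − 14/103.0 = 0.156887 − 0.135922 = 0.020965.
Hence σ₀² = 1/0.020965 ≈ 47.7.

σ₀² = 47.7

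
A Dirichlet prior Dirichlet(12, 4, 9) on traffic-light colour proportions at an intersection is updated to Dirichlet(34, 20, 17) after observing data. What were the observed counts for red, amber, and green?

counts (22, 16, 8)

For a Dirichlet(α) prior with multinomial counts c, the posterior is Dirichlet(α + c) componentwise.
Counts are posterior − prior componentwise: 34−12=22, 20−4=16, 17−9=8.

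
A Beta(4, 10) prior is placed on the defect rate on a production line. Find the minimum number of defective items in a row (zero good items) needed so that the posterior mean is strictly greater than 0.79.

k = 34

After k defective items and 0 good items the posterior is Beta(4+k, 10), with mean (4+k)/(4+10+k).
Set (4+k)/(14+k) > 0.79 and solve: k > (0.79·14 − 4)/(1 − 0.79) = 33.619.
The smallest integer exceeding 33.619 is 34.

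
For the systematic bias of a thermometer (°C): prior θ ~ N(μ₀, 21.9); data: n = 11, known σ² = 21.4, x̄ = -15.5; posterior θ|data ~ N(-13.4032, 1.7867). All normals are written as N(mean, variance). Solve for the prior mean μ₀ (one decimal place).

With known observation variance, the Normal–Normal posterior has precision τ_n = τ₀ + n/σ² and mean μ_n = (τ₀μ₀ + (n/σ²)x̄)/τ_n.
Here τ₀ = 1/21.9 = 0.045662 and τ_data = 11/21.4 = 0.514019, so τ_n = 0.559681.
Rearranging for μ₀: μ₀ = (μ_n·τ_n − τ_data·x̄)/τ₀ = (-13.4032·0.559681 − 0.514019·-15.5) / 0.045662 = 0.465778/0.045662 ≈ 10.2.

μ₀ = 10.2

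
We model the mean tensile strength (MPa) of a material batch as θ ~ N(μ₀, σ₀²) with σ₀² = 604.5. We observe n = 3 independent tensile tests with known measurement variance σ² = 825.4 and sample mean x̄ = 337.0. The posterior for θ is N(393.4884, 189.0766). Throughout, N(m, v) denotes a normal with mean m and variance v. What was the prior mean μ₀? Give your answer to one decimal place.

μ₀ = 517.6

The posterior mean is a precision-weighted average: μ_n = (τ₀μ₀ + τ_data·x̄)/(τ₀+τ_data), with τ₀=1/σ₀² and τ_data=n/σ².
Here τ₀ = 1/604.5 = 0.001654 and τ_data = 3/825.4 = 0.003635, so τ_n = 0.005289.
Rearranging for μ₀: μ₀ = (μ_n·τ_n − τ_data·x̄)/τ₀ = (393.4884·0.005289 − 0.003635·337.0) / 0.001654 = 0.856165/0.001654 ≈ 517.6.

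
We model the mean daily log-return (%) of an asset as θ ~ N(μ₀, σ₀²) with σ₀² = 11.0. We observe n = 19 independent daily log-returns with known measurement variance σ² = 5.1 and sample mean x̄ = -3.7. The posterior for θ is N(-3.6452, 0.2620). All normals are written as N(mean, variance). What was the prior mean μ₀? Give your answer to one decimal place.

With known observation variance, the Normal–Normal posterior has precision τ_n = τ₀ + n/σ² and mean μ_n = (τ₀μ₀ + (n/σ²)x̄)/τ_n.
Here τ₀ = 1/11.0 = 0.090909 and τ_data = 19/5.1 = 3.725490, so τ_n = 3.816399.
Rearranging for μ₀: μ₀ = (μ_n·τ_n − τ_data·x̄)/τ₀ = (-3.6452·3.816399 − 3.725490·-3.7) / 0.090909 = -0.127225/0.090909 ≈ -1.4.

μ₀ = -1.4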